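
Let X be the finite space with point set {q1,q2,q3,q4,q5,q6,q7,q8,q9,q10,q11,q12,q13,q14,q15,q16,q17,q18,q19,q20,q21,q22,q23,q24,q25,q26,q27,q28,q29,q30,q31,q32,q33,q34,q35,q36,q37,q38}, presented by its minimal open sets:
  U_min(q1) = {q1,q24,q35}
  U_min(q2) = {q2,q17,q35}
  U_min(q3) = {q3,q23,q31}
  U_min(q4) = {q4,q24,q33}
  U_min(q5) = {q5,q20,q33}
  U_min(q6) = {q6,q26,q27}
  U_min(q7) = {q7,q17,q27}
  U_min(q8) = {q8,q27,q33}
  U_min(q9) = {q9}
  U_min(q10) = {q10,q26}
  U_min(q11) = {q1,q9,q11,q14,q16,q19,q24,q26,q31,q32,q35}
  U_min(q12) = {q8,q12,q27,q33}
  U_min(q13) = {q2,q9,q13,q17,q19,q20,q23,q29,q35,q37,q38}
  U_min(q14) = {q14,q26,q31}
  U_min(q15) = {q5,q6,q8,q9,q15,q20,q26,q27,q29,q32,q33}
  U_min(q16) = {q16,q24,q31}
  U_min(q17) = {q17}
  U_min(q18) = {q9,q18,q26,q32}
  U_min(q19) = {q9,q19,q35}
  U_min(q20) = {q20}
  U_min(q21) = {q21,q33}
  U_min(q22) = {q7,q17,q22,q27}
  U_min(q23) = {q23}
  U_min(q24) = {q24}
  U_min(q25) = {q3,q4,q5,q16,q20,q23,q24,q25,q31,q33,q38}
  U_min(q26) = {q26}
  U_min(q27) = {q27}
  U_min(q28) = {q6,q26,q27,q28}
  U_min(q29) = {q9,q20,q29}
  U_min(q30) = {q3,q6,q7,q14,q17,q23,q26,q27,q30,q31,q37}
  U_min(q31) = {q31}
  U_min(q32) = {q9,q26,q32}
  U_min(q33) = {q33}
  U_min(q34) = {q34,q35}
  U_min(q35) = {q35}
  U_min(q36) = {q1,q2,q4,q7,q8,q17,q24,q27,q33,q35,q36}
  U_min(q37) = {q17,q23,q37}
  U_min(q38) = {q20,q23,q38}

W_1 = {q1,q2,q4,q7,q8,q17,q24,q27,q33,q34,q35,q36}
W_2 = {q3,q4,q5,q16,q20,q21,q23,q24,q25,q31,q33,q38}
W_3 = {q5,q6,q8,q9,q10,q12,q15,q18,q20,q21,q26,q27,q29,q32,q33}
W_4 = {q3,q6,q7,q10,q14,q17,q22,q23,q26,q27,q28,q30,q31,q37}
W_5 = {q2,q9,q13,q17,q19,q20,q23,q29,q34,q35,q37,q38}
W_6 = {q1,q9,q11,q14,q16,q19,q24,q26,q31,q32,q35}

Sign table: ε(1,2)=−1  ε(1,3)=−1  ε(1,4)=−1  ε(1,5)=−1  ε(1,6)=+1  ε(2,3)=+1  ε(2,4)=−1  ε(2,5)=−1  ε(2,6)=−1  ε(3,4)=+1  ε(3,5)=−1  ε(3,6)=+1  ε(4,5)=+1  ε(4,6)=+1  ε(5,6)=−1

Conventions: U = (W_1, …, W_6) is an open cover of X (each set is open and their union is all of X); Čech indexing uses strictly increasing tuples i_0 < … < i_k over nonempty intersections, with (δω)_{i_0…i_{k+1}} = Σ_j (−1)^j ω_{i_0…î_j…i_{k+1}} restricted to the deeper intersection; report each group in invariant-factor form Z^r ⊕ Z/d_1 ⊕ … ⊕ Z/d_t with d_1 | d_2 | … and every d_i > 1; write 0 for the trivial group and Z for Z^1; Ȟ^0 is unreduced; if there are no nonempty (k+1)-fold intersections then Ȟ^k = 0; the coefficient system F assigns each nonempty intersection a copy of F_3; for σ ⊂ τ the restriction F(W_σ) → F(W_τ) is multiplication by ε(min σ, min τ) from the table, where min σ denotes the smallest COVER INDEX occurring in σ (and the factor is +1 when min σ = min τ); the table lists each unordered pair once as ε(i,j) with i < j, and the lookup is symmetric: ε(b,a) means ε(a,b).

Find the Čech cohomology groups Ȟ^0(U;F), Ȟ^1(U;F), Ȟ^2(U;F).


Ȟ^0(U;F) ≅ 0, Ȟ^1(U;F) ≅ 0, Ȟ^2(U;F) ≅ Z/3

nerve of the cover:
  W12={q4,q24,q33} W13={q8,q27,q33} W14={q7,q17,q27} W15={q2,q17,q34,q35} W16={q1,q24,q35} W23={q5,q20,q21,q33} W24={q3,q23,q31} W25={q20,q23,q38} W26={q16,q24,q31} W34={q6,q10,q26,q27} W35={q9,q20,q29} W36={q9,q26,q32} W45={q17,q23,q37} W46={q14,q26,q31} W56={q9,q19,q35}
  W123={q33} W126={q24} W134={q27} W145={q17} W156={q35} W235={q20} W245={q23} W246={q31} W346={q26} W356={q9}
C dims 6,15,10; δ0: rk_F3 6; δ1: rk_F3 9
Ȟ^0 = (6 − 6) − 0 = 0, so Ȟ^0 ≅ 0
Ȟ^1 = (15 − 9) − 6 = 0, so Ȟ^1 ≅ 0
Ȟ^2 = (10 − 0) − 9 = 1, so Ȟ^2 ≅ Z/3


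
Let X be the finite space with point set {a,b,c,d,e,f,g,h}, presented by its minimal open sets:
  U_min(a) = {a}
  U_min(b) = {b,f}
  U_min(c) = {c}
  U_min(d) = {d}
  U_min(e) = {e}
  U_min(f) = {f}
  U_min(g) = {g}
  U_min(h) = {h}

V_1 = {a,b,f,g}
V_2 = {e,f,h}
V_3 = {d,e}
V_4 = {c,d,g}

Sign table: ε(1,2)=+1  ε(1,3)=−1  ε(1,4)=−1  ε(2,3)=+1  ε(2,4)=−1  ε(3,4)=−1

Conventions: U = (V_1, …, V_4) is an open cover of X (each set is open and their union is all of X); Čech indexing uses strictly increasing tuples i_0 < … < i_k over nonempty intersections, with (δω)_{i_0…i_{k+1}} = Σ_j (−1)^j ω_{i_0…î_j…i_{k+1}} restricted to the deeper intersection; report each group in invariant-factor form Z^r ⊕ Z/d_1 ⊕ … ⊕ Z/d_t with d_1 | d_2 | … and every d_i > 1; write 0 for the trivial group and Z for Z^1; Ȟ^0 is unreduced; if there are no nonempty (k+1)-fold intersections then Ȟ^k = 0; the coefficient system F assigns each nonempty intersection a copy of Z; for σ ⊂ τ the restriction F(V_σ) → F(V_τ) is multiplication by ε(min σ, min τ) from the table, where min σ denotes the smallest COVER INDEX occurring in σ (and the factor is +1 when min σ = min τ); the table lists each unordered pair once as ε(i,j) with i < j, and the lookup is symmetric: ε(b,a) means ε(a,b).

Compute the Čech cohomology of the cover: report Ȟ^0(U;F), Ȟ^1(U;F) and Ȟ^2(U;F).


intersection data:
  V12={f} V14={g} V23={e} V34={d}
C dims 4,4; δ0: rk 3, SNF 1^3
Ȟ^0 = (4 − 3) − 0 = 1, so Ȟ^0 ≅ Z
Ȟ^1 = (4 − 0) − 3 = 1, so Ȟ^1 ≅ Z
Ȟ^2 = (0 − 0) − 0 = 0, so Ȟ^2 ≅ 0

Ȟ^0 = Z,  Ȟ^1 = Z,  Ȟ^2 = 0


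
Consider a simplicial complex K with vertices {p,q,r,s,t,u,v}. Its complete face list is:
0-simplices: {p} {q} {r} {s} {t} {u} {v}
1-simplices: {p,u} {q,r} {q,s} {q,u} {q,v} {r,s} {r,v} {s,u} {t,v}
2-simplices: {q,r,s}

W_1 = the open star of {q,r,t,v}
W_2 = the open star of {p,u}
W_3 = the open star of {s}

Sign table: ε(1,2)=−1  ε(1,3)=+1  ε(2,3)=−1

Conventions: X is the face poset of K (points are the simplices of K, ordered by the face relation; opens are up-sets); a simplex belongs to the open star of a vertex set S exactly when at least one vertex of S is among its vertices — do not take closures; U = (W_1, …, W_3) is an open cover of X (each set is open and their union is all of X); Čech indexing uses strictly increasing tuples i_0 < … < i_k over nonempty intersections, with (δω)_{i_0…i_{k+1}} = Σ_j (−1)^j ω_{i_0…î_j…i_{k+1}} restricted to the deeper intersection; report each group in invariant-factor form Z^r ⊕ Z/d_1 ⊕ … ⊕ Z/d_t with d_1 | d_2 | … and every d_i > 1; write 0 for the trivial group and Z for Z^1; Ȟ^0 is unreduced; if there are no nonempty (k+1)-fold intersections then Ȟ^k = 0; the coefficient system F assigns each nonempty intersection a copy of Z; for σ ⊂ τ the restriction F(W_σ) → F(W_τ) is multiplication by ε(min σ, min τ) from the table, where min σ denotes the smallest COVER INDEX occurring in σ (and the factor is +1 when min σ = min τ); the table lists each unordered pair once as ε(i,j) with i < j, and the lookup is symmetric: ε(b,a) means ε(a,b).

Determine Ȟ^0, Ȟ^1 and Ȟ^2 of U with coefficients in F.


nonempty intersections:
  W1={{q},{r},{t},{v},{q,r},{q,s},{q,u},{q,v},{r,s},{r,v},{t,v},{q,r,s}} W2={{p},{u},{p,u},{q,u},{s,u}} W3={{s},{q,s},{r,s},{s,u},{q,r,s}}
  W12={{q,u}} W13={{q,s},{r,s},{q,r,s}} W23={{s,u}}
C dims 3,3; δ0: rk 2, SNF 1^2
Ȟ^0: (3−2)−0=1 ⇒ Z
Ȟ^1: (3−0)−2=1 ⇒ Z
Ȟ^2: (0−0)−0=0 ⇒ 0

Ȟ^0 ≅ Z, Ȟ^1 ≅ Z, Ȟ^2 ≅ 0


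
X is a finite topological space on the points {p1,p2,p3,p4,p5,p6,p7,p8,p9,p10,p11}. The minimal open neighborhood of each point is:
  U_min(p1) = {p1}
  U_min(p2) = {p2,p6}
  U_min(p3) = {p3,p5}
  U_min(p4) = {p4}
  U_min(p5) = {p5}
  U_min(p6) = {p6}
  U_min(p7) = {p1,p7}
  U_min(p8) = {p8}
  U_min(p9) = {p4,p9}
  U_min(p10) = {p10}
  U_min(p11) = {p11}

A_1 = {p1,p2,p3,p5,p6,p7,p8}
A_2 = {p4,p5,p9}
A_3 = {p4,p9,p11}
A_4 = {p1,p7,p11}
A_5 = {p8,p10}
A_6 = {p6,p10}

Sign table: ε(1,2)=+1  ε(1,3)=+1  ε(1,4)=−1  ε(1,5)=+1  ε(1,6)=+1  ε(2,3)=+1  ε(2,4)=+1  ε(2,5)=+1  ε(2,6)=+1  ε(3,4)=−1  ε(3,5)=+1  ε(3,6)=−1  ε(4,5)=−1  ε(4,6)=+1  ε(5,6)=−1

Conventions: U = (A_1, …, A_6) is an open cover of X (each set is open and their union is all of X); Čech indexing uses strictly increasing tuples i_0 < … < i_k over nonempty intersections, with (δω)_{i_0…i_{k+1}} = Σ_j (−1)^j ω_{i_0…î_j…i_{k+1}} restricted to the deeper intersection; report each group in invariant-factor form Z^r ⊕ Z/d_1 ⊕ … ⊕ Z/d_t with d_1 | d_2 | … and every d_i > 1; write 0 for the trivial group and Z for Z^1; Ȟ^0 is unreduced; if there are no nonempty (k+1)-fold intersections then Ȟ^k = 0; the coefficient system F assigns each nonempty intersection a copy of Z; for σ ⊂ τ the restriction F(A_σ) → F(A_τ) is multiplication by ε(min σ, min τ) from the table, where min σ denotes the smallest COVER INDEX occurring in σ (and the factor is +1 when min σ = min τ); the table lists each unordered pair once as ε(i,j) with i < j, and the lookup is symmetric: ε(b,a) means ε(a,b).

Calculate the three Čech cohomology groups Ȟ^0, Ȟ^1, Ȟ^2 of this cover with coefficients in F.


intersection data:
  A12={p5} A14={p1,p7} A15={p8} A16={p6} A23={p4,p9} A34={p11} A56={p10}
C dims 6,7; δ0: rk 6, SNF 1^5·2
Ȟ^0 = (6 − 6) − 0 = 0, so Ȟ^0 ≅ 0
Ȟ^1 = (7 − 0) − 6 = 1 plus torsion [2], so Ȟ^1 ≅ Z ⊕ Z/2
Ȟ^2 = (0 − 0) − 0 = 0, so Ȟ^2 ≅ 0

Ȟ^0(U;F) ≅ 0; Ȟ^1(U;F) ≅ Z ⊕ Z/2; Ȟ^2(U;F) ≅ 0


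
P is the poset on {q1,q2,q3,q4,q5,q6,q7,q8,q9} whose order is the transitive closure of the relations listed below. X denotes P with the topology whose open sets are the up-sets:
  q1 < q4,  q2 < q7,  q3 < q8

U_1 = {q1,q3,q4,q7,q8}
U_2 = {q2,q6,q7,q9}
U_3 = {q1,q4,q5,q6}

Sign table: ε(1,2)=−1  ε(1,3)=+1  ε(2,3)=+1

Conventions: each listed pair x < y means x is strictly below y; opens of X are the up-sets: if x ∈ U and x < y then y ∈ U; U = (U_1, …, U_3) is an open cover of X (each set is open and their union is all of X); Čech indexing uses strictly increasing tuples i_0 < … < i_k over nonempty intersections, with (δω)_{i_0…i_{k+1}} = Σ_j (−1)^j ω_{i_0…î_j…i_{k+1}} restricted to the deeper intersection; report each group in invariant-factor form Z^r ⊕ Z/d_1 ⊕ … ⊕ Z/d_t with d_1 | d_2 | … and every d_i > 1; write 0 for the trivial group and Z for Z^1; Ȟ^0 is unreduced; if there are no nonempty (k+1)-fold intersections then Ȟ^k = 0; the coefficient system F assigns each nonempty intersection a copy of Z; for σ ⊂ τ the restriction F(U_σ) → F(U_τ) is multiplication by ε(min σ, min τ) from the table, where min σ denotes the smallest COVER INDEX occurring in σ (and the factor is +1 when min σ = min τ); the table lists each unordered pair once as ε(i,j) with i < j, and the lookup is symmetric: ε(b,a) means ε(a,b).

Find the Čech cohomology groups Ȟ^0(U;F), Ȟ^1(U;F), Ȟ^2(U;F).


nonempty overlaps:
  U12={q7} U13={q1,q4} U23={q6}
C dims 3,3; δ0: rk 3, SNF 1^2·2
degree 0: 3−3−0 = 0 → Ȟ^0 ≅ 0
degree 1: 3−0−3 = 0 plus torsion [2] → Ȟ^1 ≅ Z/2
degree 2: 0−0−0 = 0 → Ȟ^2 ≅ 0

Ȟ^0 = 0, Ȟ^1 = Z/2 and Ȟ^2 = 0


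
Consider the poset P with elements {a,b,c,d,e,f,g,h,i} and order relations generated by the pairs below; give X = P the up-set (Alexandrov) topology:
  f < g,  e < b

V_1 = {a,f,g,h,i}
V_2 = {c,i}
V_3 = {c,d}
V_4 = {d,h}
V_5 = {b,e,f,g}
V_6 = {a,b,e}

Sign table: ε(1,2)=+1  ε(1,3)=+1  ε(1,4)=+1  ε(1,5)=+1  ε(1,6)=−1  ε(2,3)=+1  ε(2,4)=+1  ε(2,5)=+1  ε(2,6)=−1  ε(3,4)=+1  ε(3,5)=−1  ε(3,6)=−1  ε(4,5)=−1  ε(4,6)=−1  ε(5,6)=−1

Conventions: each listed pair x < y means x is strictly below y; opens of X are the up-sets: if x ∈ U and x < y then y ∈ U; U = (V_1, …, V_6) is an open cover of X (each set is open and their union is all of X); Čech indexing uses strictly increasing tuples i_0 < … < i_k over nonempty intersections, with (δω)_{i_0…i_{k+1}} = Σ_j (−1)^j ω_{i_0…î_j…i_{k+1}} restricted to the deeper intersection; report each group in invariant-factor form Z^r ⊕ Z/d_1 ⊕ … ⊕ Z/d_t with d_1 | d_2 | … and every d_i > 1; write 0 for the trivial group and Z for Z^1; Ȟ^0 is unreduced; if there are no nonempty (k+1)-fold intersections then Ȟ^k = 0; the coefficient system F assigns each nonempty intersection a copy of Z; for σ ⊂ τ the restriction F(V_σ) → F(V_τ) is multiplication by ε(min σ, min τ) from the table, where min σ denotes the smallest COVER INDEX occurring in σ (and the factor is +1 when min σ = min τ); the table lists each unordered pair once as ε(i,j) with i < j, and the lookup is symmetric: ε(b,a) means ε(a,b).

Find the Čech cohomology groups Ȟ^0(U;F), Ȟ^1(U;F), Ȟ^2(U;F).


Ȟ^0 ≅ Z, Ȟ^1 ≅ Z^2, Ȟ^2 ≅ 0

nonempty overlaps:
  V12={i} V14={h} V15={f,g} V16={a} V23={c} V34={d} V56={b,e}
C dims 6,7; δ0: rk 5, SNF 1^5
degree 0: 6−5−0 = 1 → Ȟ^0 ≅ Z
degree 1: 7−0−5 = 2 → Ȟ^1 ≅ Z^2
degree 2: 0−0−0 = 0 → Ȟ^2 ≅ 0


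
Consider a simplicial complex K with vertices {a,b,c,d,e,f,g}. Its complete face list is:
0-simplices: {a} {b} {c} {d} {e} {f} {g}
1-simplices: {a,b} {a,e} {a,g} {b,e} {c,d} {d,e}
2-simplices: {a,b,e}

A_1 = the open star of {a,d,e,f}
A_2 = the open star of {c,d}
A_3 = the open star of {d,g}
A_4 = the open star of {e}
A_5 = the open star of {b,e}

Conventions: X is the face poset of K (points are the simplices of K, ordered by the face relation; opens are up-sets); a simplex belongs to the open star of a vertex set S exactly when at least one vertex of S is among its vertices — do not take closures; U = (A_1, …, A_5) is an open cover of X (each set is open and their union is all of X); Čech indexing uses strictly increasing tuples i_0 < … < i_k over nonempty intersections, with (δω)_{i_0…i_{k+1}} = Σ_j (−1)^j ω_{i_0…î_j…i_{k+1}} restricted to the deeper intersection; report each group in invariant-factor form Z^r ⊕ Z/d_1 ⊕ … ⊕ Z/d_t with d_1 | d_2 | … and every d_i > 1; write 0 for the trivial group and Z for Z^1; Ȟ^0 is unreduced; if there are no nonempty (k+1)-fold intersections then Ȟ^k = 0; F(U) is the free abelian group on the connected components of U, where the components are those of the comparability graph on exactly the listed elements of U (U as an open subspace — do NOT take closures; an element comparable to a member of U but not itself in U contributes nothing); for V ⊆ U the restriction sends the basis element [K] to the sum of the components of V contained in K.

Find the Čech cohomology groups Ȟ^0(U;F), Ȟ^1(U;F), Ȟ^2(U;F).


Ȟ^0 ≅ Z^2, Ȟ^1 ≅ 0 and Ȟ^2 ≅ 0

nerve of the cover:
  A1={{a},{d},{e},{f},{a,b},{a,e},{a,g},{b,e},{c,d},{d,e},{a,b,e}} A2={{c},{d},{c,d},{d,e}} A3={{d},{g},{a,g},{c,d},{d,e}} A4={{e},{a,e},{b,e},{d,e},{a,b,e}} A5={{b},{e},{a,b},{a,e},{b,e},{d,e},{a,b,e}}
  A12={{d},{c,d},{d,e}} A13={{d},{a,g},{c,d},{d,e}} A14={{e},{a,e},{b,e},{d,e},{a,b,e}} A15={{e},{a,b},{a,e},{b,e},{d,e},{a,b,e}} A23={{d},{c,d},{d,e}} A24={{d,e}} A25={{d,e}} A34={{d,e}} A35={{d,e}} A45={{e},{a,e},{b,e},{d,e},{a,b,e}}
  A123={{d},{c,d},{d,e}} A124={{d,e}} A125={{d,e}} A134={{d,e}} A135={{d,e}} A145={{e},{a,e},{b,e},{d,e},{a,b,e}} A234={{d,e}} A235={{d,e}} A245={{d,e}} A345={{d,e}}
  A1234={{d,e}} A1235={{d,e}} A1245={{d,e}} A1345={{d,e}} A2345={{d,e}}
  A12345={{d,e}}
components per intersection:
  A1: {{a},{d},{e},{a,b},{a,e},{a,g},{b,e},{c,d},{d,e},{a,b,e}} {{f}}
  A2: {{c},{d},{c,d},{d,e}}
  A3: {{d},{c,d},{d,e}} {{g},{a,g}}
  A4: {{e},{a,e},{b,e},{d,e},{a,b,e}}
  A5: {{b},{e},{a,b},{a,e},{b,e},{d,e},{a,b,e}}
  A12: {{d},{c,d},{d,e}}
  A13: {{d},{c,d},{d,e}} {{a,g}}
  A14: {{e},{a,e},{b,e},{d,e},{a,b,e}}
  A15: {{e},{a,b},{a,e},{b,e},{d,e},{a,b,e}}
  A23: {{d},{c,d},{d,e}}
  A24: {{d,e}}
  A25: {{d,e}}
  A34: {{d,e}}
  A35: {{d,e}}
  A45: {{e},{a,e},{b,e},{d,e},{a,b,e}}
  A123: {{d},{c,d},{d,e}}
  A124: {{d,e}}
  A125: {{d,e}}
  A134: {{d,e}}
  A135: {{d,e}}
  A145: {{e},{a,e},{b,e},{d,e},{a,b,e}}
  A234: {{d,e}}
  A235: {{d,e}}
  A245: {{d,e}}
  A345: {{d,e}}
  A1234: {{d,e}}
  A1235: {{d,e}}
  A1245: {{d,e}}
  A1345: {{d,e}}
  A2345: {{d,e}}
  A12345: {{d,e}}
C dims 7,11,10,5; δ0: rk 5, SNF 1^5; δ1: rk 6, SNF 1^6; δ2: rk 4, SNF 1^4
Ȟ^0 = (7 − 5) − 0 = 2, so Ȟ^0 ≅ Z^2
Ȟ^1 = (11 − 6) − 5 = 0, so Ȟ^1 ≅ 0
Ȟ^2 = (10 − 4) − 6 = 0, so Ȟ^2 ≅ 0


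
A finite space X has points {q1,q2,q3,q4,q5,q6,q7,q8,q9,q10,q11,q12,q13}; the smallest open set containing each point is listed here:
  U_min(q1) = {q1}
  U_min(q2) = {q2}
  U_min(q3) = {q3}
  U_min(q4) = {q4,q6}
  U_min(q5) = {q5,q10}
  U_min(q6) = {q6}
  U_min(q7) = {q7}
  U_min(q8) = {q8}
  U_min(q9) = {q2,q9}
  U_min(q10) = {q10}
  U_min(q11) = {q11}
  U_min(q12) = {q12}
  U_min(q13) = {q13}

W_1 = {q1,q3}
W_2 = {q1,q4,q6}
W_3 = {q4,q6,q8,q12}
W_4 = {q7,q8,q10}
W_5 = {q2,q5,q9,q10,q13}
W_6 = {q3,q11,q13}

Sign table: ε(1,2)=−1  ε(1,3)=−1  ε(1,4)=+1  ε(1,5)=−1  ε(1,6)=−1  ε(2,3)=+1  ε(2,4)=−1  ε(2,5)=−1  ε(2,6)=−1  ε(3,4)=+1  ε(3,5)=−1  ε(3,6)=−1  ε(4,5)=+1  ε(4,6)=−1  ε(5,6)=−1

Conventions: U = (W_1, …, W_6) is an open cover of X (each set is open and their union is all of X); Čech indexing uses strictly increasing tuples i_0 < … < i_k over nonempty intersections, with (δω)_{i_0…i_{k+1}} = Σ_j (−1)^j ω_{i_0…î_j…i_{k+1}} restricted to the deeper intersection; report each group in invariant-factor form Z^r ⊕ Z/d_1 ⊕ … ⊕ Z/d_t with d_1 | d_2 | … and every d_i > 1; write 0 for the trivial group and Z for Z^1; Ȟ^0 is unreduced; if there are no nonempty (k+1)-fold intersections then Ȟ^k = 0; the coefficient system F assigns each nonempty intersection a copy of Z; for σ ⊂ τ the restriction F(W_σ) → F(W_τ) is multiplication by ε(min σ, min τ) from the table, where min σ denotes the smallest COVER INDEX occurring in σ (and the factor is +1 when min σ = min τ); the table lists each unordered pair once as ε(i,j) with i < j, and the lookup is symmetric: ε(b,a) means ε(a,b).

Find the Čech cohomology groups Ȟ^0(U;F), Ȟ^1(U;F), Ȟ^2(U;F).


Ȟ^0 = 0,  Ȟ^1 = Z/2,  Ȟ^2 = 0

intersection data:
  W12={q1} W16={q3} W23={q4,q6} W34={q8} W45={q10} W56={q13}
C dims 6,6; δ0: rk 6, SNF 1^5·2
Ȟ^0 = (6 − 6) − 0 = 0, so Ȟ^0 ≅ 0
Ȟ^1 = (6 − 0) − 6 = 0 plus torsion [2], so Ȟ^1 ≅ Z/2
Ȟ^2 = (0 − 0) − 0 = 0, so Ȟ^2 ≅ 0


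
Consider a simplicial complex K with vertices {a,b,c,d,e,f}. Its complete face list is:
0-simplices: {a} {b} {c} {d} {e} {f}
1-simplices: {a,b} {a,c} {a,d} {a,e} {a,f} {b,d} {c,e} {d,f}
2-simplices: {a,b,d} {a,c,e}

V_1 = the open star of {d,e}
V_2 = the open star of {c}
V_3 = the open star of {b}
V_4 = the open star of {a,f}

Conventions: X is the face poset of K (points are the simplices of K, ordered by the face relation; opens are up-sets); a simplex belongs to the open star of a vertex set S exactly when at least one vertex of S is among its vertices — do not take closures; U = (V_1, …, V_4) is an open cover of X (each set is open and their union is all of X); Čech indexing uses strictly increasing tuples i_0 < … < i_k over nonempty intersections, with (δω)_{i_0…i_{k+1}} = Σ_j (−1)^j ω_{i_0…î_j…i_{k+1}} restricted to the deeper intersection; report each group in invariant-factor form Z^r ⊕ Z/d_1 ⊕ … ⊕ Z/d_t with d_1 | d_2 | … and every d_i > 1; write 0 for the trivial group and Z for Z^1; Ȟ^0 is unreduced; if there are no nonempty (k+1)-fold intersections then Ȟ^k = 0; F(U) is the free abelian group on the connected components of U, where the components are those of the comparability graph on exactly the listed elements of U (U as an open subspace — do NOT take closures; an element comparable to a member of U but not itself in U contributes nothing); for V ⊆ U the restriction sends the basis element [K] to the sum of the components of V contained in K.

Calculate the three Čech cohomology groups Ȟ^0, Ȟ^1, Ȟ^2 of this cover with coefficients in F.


nonempty intersections:
  V1={{d},{e},{a,d},{a,e},{b,d},{c,e},{d,f},{a,b,d},{a,c,e}} V2={{c},{a,c},{c,e},{a,c,e}} V3={{b},{a,b},{b,d},{a,b,d}} V4={{a},{f},{a,b},{a,c},{a,d},{a,e},{a,f},{d,f},{a,b,d},{a,c,e}}
  V12={{c,e},{a,c,e}} V13={{b,d},{a,b,d}} V14={{a,d},{a,e},{d,f},{a,b,d},{a,c,e}} V24={{a,c},{a,c,e}} V34={{a,b},{a,b,d}}
  V124={{a,c,e}} V134={{a,b,d}}
components per intersection:
  V1: {{d},{a,d},{b,d},{d,f},{a,b,d}} {{e},{a,e},{c,e},{a,c,e}}
  V2: {{c},{a,c},{c,e},{a,c,e}}
  V3: {{b},{a,b},{b,d},{a,b,d}}
  V4: {{a},{f},{a,b},{a,c},{a,d},{a,e},{a,f},{d,f},{a,b,d},{a,c,e}}
  V12: {{c,e},{a,c,e}}
  V13: {{b,d},{a,b,d}}
  V14: {{a,d},{a,b,d}} {{a,e},{a,c,e}} {{d,f}}
  V24: {{a,c},{a,c,e}}
  V34: {{a,b},{a,b,d}}
  V124: {{a,c,e}}
  V134: {{a,b,d}}
C dims 5,7,2; δ0: rk 4, SNF 1^4; δ1: rk 2, SNF 1^2
Ȟ^0: (5−4)−0=1 ⇒ Z
Ȟ^1: (7−2)−4=1 ⇒ Z
Ȟ^2: (2−0)−2=0 ⇒ 0

Ȟ^0 ≅ Z, Ȟ^1 ≅ Z, Ȟ^2 ≅ 0


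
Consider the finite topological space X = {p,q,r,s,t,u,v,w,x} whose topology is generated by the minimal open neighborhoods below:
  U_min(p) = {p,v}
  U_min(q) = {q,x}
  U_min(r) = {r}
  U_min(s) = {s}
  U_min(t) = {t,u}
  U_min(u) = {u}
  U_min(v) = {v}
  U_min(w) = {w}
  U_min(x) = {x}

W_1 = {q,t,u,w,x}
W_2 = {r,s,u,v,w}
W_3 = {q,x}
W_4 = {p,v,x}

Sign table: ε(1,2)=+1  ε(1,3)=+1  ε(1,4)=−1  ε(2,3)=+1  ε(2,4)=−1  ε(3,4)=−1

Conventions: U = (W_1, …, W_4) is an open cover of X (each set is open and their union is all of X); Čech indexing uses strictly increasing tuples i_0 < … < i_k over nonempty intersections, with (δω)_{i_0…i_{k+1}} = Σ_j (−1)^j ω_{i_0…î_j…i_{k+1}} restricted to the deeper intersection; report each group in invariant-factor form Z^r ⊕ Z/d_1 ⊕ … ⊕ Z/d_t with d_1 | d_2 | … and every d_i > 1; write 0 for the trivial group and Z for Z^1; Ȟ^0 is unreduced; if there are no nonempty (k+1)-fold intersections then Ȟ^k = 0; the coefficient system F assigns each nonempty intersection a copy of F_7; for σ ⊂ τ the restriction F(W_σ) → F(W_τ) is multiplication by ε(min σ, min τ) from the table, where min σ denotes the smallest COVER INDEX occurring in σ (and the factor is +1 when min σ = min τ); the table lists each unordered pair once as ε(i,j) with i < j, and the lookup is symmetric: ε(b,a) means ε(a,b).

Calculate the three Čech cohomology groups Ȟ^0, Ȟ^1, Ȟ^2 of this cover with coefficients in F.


Ȟ^0(U;F) ≅ Z/7, Ȟ^1(U;F) ≅ Z/7, Ȟ^2(U;F) ≅ 0

intersection data:
  W12={u,w} W13={q,x} W14={x} W24={v} W34={x}
  W134={x}
C dims 4,5,1; δ0: rk_F7 3; δ1: rk_F7 1
Ȟ^0 = (4 − 3) − 0 = 1, so Ȟ^0 ≅ Z/7
Ȟ^1 = (5 − 1) − 3 = 1, so Ȟ^1 ≅ Z/7
Ȟ^2 = (1 − 0) − 1 = 0, so Ȟ^2 ≅ 0


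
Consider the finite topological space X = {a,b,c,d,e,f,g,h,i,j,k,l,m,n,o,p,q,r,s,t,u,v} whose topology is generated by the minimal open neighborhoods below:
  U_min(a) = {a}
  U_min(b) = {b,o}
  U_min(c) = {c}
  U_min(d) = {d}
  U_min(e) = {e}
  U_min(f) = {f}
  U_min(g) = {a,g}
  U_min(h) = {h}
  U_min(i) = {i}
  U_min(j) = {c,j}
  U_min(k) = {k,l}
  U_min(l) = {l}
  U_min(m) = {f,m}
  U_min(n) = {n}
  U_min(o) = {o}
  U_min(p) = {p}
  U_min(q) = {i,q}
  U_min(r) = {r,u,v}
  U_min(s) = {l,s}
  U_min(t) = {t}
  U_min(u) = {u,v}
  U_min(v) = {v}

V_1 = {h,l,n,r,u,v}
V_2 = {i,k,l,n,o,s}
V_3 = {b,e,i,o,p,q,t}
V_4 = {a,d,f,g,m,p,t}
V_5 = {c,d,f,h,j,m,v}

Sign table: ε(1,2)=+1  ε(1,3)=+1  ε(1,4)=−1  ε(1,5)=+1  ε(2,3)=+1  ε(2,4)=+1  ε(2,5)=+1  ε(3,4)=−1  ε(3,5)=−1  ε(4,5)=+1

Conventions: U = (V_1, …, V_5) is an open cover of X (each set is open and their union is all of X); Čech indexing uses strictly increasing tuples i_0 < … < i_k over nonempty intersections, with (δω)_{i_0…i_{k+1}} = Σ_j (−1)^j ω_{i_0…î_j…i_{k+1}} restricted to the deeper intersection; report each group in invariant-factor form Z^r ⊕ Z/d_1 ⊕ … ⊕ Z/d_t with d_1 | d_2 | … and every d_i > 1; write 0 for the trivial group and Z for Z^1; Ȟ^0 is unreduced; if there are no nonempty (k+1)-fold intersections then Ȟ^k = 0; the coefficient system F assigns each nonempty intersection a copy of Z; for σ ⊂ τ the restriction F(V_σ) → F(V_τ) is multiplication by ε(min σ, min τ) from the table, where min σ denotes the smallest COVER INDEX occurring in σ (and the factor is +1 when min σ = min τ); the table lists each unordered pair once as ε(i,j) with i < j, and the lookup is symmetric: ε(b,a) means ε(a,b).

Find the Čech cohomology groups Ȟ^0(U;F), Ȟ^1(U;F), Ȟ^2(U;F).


Ȟ^0 ≅ 0, Ȟ^1 ≅ Z/2, Ȟ^2 ≅ 0

nonempty intersections:
  V12={l,n} V15={h,v} V23={i,o} V34={p,t} V45={d,f,m}
C dims 5,5; δ0: rk 5, SNF 1^4·2
Ȟ^0: (5−5)−0=0 ⇒ 0
Ȟ^1: (5−0)−5=0 plus torsion [2] ⇒ Z/2
Ȟ^2: (0−0)−0=0 ⇒ 0


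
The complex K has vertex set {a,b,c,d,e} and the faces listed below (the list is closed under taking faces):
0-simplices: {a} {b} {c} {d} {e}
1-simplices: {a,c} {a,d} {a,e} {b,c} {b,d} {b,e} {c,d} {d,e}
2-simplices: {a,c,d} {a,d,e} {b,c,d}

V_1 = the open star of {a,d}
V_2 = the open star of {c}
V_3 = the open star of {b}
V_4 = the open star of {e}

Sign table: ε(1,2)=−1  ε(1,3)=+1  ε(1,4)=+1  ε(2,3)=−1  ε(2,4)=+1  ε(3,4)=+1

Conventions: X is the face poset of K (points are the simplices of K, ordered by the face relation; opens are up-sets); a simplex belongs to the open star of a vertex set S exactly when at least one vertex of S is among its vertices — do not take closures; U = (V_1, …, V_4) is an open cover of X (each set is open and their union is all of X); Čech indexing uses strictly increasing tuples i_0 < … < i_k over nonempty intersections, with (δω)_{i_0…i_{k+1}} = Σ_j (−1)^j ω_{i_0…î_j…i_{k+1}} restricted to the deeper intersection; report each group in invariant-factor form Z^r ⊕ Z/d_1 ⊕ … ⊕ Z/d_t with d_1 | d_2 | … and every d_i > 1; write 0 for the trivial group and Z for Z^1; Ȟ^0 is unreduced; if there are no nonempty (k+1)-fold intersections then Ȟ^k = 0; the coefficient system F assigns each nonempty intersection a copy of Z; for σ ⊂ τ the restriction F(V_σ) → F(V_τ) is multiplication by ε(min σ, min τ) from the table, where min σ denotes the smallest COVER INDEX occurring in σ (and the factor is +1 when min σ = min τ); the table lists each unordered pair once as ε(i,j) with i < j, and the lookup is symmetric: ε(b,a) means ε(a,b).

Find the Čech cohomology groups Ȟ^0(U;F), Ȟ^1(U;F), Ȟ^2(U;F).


Ȟ^0(U;F) ≅ Z; Ȟ^1(U;F) ≅ Z; Ȟ^2(U;F) ≅ 0

cover nerve:
  V1={{a},{d},{a,c},{a,d},{a,e},{b,d},{c,d},{d,e},{a,c,d},{a,d,e},{b,c,d}} V2={{c},{a,c},{b,c},{c,d},{a,c,d},{b,c,d}} V3={{b},{b,c},{b,d},{b,e},{b,c,d}} V4={{e},{a,e},{b,e},{d,e},{a,d,e}}
  V12={{a,c},{c,d},{a,c,d},{b,c,d}} V13={{b,d},{b,c,d}} V14={{a,e},{d,e},{a,d,e}} V23={{b,c},{b,c,d}} V34={{b,e}}
  V123={{b,c,d}}
C dims 4,5,1; δ0: rk 3, SNF 1^3; δ1: rk 1, SNF 1^1
Ȟ^0: (4−3)−0=1 ⇒ Z
Ȟ^1: (5−1)−3=1 ⇒ Z
Ȟ^2: (1−0)−1=0 ⇒ 0


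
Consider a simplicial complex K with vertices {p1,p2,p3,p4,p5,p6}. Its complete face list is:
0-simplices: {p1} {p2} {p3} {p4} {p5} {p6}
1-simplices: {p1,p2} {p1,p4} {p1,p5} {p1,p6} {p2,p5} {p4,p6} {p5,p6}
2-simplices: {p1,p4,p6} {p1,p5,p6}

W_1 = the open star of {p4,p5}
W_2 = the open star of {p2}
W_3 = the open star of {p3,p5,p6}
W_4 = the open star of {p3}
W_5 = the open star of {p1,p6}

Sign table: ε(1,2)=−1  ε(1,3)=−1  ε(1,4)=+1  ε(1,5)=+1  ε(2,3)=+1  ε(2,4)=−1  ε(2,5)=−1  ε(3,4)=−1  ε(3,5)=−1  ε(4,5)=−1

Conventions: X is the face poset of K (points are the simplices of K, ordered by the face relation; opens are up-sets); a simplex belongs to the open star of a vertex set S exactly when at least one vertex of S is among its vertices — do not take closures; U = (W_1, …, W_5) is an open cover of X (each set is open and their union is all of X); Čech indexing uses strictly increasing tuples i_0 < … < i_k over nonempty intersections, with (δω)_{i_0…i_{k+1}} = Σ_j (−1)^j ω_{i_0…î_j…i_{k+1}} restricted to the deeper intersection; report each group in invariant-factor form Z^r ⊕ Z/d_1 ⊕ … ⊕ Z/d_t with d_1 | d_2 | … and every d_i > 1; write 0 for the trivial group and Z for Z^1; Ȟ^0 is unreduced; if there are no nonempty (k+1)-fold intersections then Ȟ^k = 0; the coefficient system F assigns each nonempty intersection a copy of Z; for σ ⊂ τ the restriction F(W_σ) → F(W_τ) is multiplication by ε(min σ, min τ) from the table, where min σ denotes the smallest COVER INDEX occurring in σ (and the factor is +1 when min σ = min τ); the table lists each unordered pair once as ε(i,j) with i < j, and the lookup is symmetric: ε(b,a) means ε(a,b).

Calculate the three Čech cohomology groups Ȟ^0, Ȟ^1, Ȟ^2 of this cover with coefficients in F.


cover nerve:
  W1={{p4},{p5},{p1,p4},{p1,p5},{p2,p5},{p4,p6},{p5,p6},{p1,p4,p6},{p1,p5,p6}} W2={{p2},{p1,p2},{p2,p5}} W3={{p3},{p5},{p6},{p1,p5},{p1,p6},{p2,p5},{p4,p6},{p5,p6},{p1,p4,p6},{p1,p5,p6}} W4={{p3}} W5={{p1},{p6},{p1,p2},{p1,p4},{p1,p5},{p1,p6},{p4,p6},{p5,p6},{p1,p4,p6},{p1,p5,p6}}
  W12={{p2,p5}} W13={{p5},{p1,p5},{p2,p5},{p4,p6},{p5,p6},{p1,p4,p6},{p1,p5,p6}} W15={{p1,p4},{p1,p5},{p4,p6},{p5,p6},{p1,p4,p6},{p1,p5,p6}} W23={{p2,p5}} W25={{p1,p2}} W34={{p3}} W35={{p6},{p1,p5},{p1,p6},{p4,p6},{p5,p6},{p1,p4,p6},{p1,p5,p6}}
  W123={{p2,p5}} W135={{p1,p5},{p4,p6},{p5,p6},{p1,p4,p6},{p1,p5,p6}}
C dims 5,7,2; δ0: rk 4, SNF 1^4; δ1: rk 2, SNF 1^2
Ȟ^0: (5−4)−0=1 ⇒ Z
Ȟ^1: (7−2)−4=1 ⇒ Z
Ȟ^2: (2−0)−2=0 ⇒ 0

Ȟ^0(U;F) ≅ Z, Ȟ^1(U;F) ≅ Z and Ȟ^2(U;F) ≅ 0


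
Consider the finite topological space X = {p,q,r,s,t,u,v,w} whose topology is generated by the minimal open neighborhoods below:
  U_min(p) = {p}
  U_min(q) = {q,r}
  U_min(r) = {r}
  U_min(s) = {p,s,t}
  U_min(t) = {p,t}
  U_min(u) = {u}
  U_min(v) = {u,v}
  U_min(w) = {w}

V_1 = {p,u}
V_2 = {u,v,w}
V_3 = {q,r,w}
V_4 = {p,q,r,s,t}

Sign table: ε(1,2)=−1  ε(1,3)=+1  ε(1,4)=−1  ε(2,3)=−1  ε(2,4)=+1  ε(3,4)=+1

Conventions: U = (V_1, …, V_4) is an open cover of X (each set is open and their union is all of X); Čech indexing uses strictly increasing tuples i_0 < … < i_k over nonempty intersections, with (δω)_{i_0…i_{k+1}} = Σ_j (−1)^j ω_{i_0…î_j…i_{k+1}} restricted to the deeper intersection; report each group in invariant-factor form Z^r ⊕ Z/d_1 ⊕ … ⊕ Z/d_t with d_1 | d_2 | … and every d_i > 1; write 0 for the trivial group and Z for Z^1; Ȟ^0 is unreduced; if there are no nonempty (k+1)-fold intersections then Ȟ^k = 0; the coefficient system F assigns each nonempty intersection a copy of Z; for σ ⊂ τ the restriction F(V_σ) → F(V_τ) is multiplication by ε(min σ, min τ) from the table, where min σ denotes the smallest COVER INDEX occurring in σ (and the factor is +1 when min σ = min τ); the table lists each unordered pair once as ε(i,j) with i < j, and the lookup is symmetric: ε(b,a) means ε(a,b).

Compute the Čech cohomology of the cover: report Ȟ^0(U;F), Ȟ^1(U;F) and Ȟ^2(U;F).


Ȟ^0 ≅ 0; Ȟ^1 ≅ Z/2; Ȟ^2 ≅ 0

cover nerve:
  V12={u} V14={p} V23={w} V34={q,r}
C dims 4,4; δ0: rk 4, SNF 1^3·2
Ȟ^0: (4−4)−0=0 ⇒ 0
Ȟ^1: (4−0)−4=0 plus torsion [2] ⇒ Z/2
Ȟ^2: (0−0)−0=0 ⇒ 0


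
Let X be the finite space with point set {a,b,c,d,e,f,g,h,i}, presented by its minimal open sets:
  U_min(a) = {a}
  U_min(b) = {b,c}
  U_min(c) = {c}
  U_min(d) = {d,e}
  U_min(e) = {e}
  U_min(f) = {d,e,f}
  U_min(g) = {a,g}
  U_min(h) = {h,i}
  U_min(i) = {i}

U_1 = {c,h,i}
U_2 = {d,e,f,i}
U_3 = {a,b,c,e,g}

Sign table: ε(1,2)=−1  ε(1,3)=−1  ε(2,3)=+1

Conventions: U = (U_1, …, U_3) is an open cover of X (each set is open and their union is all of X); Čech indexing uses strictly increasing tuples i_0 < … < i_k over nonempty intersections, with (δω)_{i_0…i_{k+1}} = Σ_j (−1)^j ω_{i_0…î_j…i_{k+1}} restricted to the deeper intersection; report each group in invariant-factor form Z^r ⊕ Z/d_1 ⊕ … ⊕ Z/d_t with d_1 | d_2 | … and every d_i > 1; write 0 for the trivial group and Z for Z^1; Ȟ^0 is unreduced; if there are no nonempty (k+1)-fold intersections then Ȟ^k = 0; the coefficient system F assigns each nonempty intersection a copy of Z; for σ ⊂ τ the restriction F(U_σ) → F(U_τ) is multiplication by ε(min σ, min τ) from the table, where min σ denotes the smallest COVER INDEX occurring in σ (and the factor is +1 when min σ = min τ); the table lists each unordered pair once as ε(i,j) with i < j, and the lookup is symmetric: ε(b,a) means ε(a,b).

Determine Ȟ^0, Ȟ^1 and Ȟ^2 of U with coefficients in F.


cover nerve:
  U12={i} U13={c} U23={e}
C dims 3,3; δ0: rk 2, SNF 1^2
Ȟ^0: (3−2)−0=1 ⇒ Z
Ȟ^1: (3−0)−2=1 ⇒ Z
Ȟ^2: (0−0)−0=0 ⇒ 0

Ȟ^0(U;F) ≅ Z; Ȟ^1(U;F) ≅ Z; Ȟ^2(U;F) ≅ 0


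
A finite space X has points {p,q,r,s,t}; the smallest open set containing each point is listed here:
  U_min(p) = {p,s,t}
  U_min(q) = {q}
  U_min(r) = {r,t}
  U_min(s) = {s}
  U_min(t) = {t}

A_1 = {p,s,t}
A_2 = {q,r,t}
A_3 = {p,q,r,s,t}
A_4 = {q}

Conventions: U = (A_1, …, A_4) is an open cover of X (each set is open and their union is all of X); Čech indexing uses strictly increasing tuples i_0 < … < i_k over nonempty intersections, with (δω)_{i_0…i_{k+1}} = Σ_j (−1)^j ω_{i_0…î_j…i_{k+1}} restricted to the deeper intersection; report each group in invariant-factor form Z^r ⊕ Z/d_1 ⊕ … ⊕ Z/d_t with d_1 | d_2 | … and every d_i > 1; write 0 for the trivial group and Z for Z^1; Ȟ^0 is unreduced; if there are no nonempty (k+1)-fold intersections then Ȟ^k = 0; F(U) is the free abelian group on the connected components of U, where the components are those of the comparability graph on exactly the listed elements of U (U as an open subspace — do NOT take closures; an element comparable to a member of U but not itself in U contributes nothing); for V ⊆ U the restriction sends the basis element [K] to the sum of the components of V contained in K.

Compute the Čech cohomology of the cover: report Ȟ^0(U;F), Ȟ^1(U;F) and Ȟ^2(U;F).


Ȟ^0 ≅ Z^2, Ȟ^1 ≅ 0 and Ȟ^2 ≅ 0

intersection data:
  A12={t} A13={p,s,t} A23={q,r,t} A24={q} A34={q}
  A123={t} A234={q}
components per intersection:
  A1: {p,s,t}
  A2: {q} {r,t}
  A3: {p,r,s,t} {q}
  A4: {q}
  A12: {t}
  A13: {p,s,t}
  A23: {q} {r,t}
  A24: {q}
  A34: {q}
  A123: {t}
  A234: {q}
C dims 6,6,2; δ0: rk 4, SNF 1^4; δ1: rk 2, SNF 1^2
Ȟ^0 = (6 − 4) − 0 = 2, so Ȟ^0 ≅ Z^2
Ȟ^1 = (6 − 2) − 4 = 0, so Ȟ^1 ≅ 0
Ȟ^2 = (2 − 0) − 2 = 0, so Ȟ^2 ≅ 0


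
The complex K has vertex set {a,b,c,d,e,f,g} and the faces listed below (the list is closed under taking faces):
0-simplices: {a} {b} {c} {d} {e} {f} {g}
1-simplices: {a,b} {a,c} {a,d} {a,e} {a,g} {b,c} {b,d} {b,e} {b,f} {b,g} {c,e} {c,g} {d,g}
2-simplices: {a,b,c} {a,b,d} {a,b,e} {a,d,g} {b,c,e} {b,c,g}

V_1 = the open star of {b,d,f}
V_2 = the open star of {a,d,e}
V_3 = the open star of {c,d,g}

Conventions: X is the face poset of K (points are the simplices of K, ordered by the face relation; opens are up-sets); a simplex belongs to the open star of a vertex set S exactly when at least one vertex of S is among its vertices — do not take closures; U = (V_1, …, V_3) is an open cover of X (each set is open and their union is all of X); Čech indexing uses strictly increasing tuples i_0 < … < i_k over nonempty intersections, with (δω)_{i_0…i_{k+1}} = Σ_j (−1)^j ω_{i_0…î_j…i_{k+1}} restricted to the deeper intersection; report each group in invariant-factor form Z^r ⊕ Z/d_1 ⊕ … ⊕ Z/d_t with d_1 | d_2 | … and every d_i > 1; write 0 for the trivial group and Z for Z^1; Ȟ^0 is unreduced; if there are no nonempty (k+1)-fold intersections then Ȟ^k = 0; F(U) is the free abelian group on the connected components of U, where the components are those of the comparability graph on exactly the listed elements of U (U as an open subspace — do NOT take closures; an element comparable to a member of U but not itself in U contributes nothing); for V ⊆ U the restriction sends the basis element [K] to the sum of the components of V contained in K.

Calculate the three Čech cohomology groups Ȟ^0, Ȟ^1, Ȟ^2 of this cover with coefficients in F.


nonempty overlaps:
  V1={{b},{d},{f},{a,b},{a,d},{b,c},{b,d},{b,e},{b,f},{b,g},{d,g},{a,b,c},{a,b,d},{a,b,e},{a,d,g},{b,c,e},{b,c,g}} V2={{a},{d},{e},{a,b},{a,c},{a,d},{a,e},{a,g},{b,d},{b,e},{c,e},{d,g},{a,b,c},{a,b,d},{a,b,e},{a,d,g},{b,c,e}} V3={{c},{d},{g},{a,c},{a,d},{a,g},{b,c},{b,d},{b,g},{c,e},{c,g},{d,g},{a,b,c},{a,b,d},{a,d,g},{b,c,e},{b,c,g}}
  V12={{d},{a,b},{a,d},{b,d},{b,e},{d,g},{a,b,c},{a,b,d},{a,b,e},{a,d,g},{b,c,e}} V13={{d},{a,d},{b,c},{b,d},{b,g},{d,g},{a,b,c},{a,b,d},{a,d,g},{b,c,e},{b,c,g}} V23={{d},{a,c},{a,d},{a,g},{b,d},{c,e},{d,g},{a,b,c},{a,b,d},{a,d,g},{b,c,e}}
  V123={{d},{a,d},{b,d},{d,g},{a,b,c},{a,b,d},{a,d,g},{b,c,e}}
components per intersection:
  V1: {{b},{d},{f},{a,b},{a,d},{b,c},{b,d},{b,e},{b,f},{b,g},{d,g},{a,b,c},{a,b,d},{a,b,e},{a,d,g},{b,c,e},{b,c,g}}
  V2: {{a},{d},{e},{a,b},{a,c},{a,d},{a,e},{a,g},{b,d},{b,e},{c,e},{d,g},{a,b,c},{a,b,d},{a,b,e},{a,d,g},{b,c,e}}
  V3: {{c},{d},{g},{a,c},{a,d},{a,g},{b,c},{b,d},{b,g},{c,e},{c,g},{d,g},{a,b,c},{a,b,d},{a,d,g},{b,c,e},{b,c,g}}
  V12: {{d},{a,b},{a,d},{b,d},{b,e},{d,g},{a,b,c},{a,b,d},{a,b,e},{a,d,g},{b,c,e}}
  V13: {{d},{a,d},{b,d},{d,g},{a,b,d},{a,d,g}} {{b,c},{b,g},{a,b,c},{b,c,e},{b,c,g}}
  V23: {{d},{a,d},{a,g},{b,d},{d,g},{a,b,d},{a,d,g}} {{a,c},{a,b,c}} {{c,e},{b,c,e}}
  V123: {{d},{a,d},{b,d},{d,g},{a,b,d},{a,d,g}} {{a,b,c}} {{b,c,e}}
C dims 3,6,3; δ0: rk 2, SNF 1^2; δ1: rk 3, SNF 1^3
degree 0: 3−2−0 = 1 → Ȟ^0 ≅ Z
degree 1: 6−3−2 = 1 → Ȟ^1 ≅ Z
degree 2: 3−0−3 = 0 → Ȟ^2 ≅ 0

Ȟ^0 ≅ Z, Ȟ^1 ≅ Z, Ȟ^2 ≅ 0


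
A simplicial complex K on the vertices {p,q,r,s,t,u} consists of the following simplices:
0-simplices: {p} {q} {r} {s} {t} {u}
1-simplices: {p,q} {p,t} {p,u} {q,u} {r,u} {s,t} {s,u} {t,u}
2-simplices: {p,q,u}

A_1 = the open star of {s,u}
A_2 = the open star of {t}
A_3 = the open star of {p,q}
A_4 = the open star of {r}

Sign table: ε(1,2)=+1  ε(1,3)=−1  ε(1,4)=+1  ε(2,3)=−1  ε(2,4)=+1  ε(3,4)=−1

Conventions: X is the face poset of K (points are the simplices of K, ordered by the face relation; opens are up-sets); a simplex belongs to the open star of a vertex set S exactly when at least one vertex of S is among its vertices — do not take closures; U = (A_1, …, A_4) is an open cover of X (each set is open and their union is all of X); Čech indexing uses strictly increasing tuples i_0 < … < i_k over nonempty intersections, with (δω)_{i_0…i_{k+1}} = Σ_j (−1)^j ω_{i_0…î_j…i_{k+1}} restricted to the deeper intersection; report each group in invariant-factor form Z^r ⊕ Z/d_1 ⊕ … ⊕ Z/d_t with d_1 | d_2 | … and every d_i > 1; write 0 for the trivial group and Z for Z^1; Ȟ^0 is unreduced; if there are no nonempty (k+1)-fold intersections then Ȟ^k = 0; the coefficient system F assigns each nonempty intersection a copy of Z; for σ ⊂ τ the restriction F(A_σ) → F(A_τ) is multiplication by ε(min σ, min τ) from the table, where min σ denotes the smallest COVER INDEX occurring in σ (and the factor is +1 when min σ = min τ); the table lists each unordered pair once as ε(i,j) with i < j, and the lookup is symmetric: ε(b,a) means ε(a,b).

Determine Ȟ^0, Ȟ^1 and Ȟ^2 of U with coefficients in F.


Ȟ^0(U;F) ≅ Z, Ȟ^1(U;F) ≅ Z, Ȟ^2(U;F) ≅ 0

nerve simplices:
  A1={{s},{u},{p,u},{q,u},{r,u},{s,t},{s,u},{t,u},{p,q,u}} A2={{t},{p,t},{s,t},{t,u}} A3={{p},{q},{p,q},{p,t},{p,u},{q,u},{p,q,u}} A4={{r},{r,u}}
  A12={{s,t},{t,u}} A13={{p,u},{q,u},{p,q,u}} A14={{r,u}} A23={{p,t}}
C dims 4,4; δ0: rk 3, SNF 1^3
degree 0: 4−3−0 = 1 → Ȟ^0 ≅ Z
degree 1: 4−0−3 = 1 → Ȟ^1 ≅ Z
degree 2: 0−0−0 = 0 → Ȟ^2 ≅ 0


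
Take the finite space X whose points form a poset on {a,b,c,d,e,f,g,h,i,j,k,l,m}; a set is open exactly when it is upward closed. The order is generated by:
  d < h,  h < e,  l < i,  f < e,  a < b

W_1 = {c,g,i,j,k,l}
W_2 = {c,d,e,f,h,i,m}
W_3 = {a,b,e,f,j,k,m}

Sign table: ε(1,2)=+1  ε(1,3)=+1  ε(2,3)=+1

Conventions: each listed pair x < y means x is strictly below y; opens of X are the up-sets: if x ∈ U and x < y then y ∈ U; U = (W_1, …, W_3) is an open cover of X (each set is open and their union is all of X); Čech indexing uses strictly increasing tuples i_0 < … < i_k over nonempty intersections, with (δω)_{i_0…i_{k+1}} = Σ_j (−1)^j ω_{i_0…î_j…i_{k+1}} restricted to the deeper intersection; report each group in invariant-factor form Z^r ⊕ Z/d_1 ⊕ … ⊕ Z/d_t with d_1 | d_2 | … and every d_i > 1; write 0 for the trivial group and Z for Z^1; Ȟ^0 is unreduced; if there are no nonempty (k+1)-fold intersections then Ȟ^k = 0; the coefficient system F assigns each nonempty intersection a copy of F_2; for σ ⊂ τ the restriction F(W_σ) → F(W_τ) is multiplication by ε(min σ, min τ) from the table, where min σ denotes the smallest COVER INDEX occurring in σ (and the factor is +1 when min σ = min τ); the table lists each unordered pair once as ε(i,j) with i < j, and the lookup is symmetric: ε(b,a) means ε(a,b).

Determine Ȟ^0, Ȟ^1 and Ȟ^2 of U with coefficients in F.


nerve of the cover:
  W12={c,i} W13={j,k} W23={e,f,m}
C dims 3,3; δ0: rk_F2 2
Ȟ^0 = (3 − 2) − 0 = 1, so Ȟ^0 ≅ Z/2
Ȟ^1 = (3 − 0) − 2 = 1, so Ȟ^1 ≅ Z/2
Ȟ^2 = (0 − 0) − 0 = 0, so Ȟ^2 ≅ 0

Ȟ^0 ≅ Z/2, Ȟ^1 ≅ Z/2, Ȟ^2 ≅ 0
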